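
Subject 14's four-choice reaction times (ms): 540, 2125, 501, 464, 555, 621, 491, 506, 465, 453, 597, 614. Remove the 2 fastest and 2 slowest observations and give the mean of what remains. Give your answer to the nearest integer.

534 ms

Sorted: 453, 464, 465, 491, 501, 506, 540, 555, 597, 614, 621, 2125
Drop lowest 2 (453, 464) and highest 2 (621, 2125)
Remaining (n=8): Σ = 4269, mean = 4269/8 = 533.625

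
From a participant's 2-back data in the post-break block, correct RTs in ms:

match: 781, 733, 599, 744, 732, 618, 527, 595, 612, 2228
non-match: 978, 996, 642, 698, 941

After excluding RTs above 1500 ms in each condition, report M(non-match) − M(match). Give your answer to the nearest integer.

match: exclude 2228
M(match) = 5941/9 = 660.111
M(non-match) = 4255/5 = 851.000
Difference = 851.000 − 660.111 = 190.889 ms

191 ms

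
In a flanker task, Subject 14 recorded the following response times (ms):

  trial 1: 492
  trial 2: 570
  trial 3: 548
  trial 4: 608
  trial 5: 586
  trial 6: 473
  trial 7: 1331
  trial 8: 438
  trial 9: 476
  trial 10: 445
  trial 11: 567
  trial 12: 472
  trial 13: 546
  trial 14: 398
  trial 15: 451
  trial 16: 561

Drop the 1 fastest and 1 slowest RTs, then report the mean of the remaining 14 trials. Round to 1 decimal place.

Sorted: 398, 438, 445, 451, 472, 473, 476, 492, 546, 548, 561, 567, 570, 586, 608, 1331
Drop lowest 1 (398) and highest 1 (1331)
Remaining (n=14): Σ = 7233, mean = 7233/14 = 516.643

516.6 ms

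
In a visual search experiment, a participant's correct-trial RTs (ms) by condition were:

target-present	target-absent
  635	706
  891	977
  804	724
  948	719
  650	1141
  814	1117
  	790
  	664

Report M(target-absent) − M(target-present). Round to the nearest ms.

M(target-present) = 4742/6 = 790.333
M(target-absent) = 6838/8 = 854.750
Difference = 854.750 − 790.333 = 64.417 ms

64 ms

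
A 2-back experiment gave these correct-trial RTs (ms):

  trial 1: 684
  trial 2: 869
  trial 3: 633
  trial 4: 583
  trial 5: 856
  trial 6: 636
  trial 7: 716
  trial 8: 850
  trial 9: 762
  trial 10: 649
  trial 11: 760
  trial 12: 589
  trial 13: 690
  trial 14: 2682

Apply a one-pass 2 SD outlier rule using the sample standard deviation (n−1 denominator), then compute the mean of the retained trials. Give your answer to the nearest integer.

714 ms

n = 14, ΣRT = 11959, M = 854.214
Σ(x−M)² = 3716024.36; s = √(3716024.36/13) = 534.648
Cutoffs: 854.214 ± 2·534.648 → [-215.1, 1923.5]
Outside: 2682 → excluded.
Retained (n=13): Σ = 9277, mean = 9277/13 = 713.615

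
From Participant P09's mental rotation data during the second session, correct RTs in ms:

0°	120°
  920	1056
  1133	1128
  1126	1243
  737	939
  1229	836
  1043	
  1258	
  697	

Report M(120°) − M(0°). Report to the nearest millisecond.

M(0°) = 8143/8 = 1017.875
M(120°) = 5202/5 = 1040.400
Difference = 1040.400 − 1017.875 = 22.525 ms

23 ms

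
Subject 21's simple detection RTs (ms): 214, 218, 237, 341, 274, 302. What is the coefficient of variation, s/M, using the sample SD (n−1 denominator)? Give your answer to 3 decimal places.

0.192

n = 6, Σ = 1586, M = 264.3333
Σ(x−M)² = 12817.333; s = √(12817.333/5) = 50.6307
CV = 50.6307 / 264.3333 = 0.19154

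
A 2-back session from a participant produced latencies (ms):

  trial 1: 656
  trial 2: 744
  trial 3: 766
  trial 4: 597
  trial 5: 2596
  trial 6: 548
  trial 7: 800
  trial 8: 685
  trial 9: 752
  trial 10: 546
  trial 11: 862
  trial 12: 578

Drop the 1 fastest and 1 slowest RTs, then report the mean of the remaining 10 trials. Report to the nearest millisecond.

699 ms

Sorted: 546, 548, 578, 597, 656, 685, 744, 752, 766, 800, 862, 2596
Drop lowest 1 (546) and highest 1 (2596)
Remaining (n=10): Σ = 6988, mean = 6988/10 = 698.800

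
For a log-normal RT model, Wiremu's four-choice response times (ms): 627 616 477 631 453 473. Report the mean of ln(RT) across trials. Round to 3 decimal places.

ln(RT): 6.4409, 6.4232, 6.1675, 6.4473, 6.1159, 6.1591
Σ ln(RT) = 37.7540
Mean = 37.7540/6 = 6.29233

6.292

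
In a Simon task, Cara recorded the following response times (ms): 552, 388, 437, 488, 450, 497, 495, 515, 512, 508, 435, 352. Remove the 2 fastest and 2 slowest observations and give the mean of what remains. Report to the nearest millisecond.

Sorted: 352, 388, 435, 437, 450, 488, 495, 497, 508, 512, 515, 552
Drop lowest 2 (352, 388) and highest 2 (515, 552)
Remaining (n=8): Σ = 3822, mean = 3822/8 = 477.750

478 ms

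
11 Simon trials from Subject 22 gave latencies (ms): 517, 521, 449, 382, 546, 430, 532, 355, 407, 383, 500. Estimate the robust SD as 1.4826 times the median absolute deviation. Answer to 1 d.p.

Sorted: 355, 382, 383, 407, 430, 449, 500, 517, 521, 532, 546 → median = 449
|x − 449| sorted: 0, 19, 42, 51, 66, 67, 68, 72, 83, 94, 97 → MAD = 67
Robust SD ≈ 1.4826 × 67 = 99.334

99.3 ms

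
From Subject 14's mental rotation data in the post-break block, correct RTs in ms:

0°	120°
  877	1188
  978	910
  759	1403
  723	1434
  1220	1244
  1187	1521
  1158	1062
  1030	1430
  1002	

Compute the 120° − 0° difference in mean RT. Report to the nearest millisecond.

281 ms

M(0°) = 8934/9 = 992.667
M(120°) = 10192/8 = 1274.000
Difference = 1274.000 − 992.667 = 281.333 ms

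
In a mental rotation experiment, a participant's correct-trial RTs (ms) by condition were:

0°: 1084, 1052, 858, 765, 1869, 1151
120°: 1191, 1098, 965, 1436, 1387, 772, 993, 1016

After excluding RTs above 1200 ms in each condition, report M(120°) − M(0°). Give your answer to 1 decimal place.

23.8 ms

0°: exclude 1869
120°: exclude 1436, 1387
M(0°) = 4910/5 = 982.000
M(120°) = 6035/6 = 1005.833
Difference = 1005.833 − 982.000 = 23.833 ms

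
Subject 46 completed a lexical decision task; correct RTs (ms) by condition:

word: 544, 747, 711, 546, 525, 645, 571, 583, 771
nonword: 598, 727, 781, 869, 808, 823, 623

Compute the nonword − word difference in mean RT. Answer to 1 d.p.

120.0 ms

M(word) = 5643/9 = 627.000
M(nonword) = 5229/7 = 747.000
Difference = 747.000 − 627.000 = 120.000 ms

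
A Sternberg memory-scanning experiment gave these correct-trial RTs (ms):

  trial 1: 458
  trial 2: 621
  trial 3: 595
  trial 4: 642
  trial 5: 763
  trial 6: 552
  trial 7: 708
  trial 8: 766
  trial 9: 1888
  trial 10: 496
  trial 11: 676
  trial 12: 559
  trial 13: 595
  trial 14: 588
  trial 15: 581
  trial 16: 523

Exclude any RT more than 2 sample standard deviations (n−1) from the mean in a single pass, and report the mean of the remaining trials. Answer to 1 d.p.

608.2 ms

n = 16, ΣRT = 11011, M = 688.188
Σ(x−M)² = 1649730.44; s = √(1649730.44/15) = 331.635
Cutoffs: 688.188 ± 2·331.635 → [24.9, 1351.5]
Outside: 1888 → excluded.
Retained (n=15): Σ = 9123, mean = 9123/15 = 608.200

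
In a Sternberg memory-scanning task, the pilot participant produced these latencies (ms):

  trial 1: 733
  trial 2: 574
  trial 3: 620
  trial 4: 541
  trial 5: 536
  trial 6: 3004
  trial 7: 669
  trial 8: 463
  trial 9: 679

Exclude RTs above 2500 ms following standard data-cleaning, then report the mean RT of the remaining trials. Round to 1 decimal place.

Excluded: 3004
Retained (n=8): Σ = 4815
Mean = 4815/8 = 601.8750

601.9 ms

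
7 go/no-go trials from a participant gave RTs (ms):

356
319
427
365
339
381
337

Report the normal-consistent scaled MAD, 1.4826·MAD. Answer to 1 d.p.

28.2 ms

Sorted: 319, 337, 339, 356, 365, 381, 427 → median = 356
|x − 356| sorted: 0, 9, 17, 19, 25, 37, 71 → MAD = 19
Robust SD ≈ 1.4826 × 19 = 28.169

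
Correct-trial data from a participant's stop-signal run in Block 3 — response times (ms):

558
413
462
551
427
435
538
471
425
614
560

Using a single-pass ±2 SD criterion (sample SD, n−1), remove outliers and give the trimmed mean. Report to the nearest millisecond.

n = 11, ΣRT = 5454, M = 495.818
Σ(x−M)² = 48845.64; s = √(48845.64/10) = 69.890
Cutoffs: 495.818 ± 2·69.890 → [356.0, 635.6]
No RTs fall outside the cutoffs; all 11 retained. Mean = 5454/11 = 495.818

496 ms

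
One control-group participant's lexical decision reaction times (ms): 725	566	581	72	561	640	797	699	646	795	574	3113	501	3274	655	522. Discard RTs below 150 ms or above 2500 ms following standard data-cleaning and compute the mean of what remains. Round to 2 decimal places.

635.54 ms

Excluded: 72, 3113, 3274
Retained (n=13): Σ = 8262
Mean = 8262/13 = 635.5385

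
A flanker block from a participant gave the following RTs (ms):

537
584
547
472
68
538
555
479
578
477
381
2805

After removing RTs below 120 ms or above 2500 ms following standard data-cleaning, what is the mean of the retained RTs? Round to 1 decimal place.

Excluded: 68, 2805
Retained (n=10): Σ = 5148
Mean = 5148/10 = 514.8000

514.8 ms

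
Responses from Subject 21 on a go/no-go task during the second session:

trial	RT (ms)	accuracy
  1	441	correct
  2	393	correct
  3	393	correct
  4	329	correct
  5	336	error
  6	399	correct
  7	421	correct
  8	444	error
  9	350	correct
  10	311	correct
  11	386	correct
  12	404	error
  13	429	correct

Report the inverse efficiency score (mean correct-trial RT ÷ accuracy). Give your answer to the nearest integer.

Correct trials (n=10): 441, 393, 393, 329, 399, 421, 350, 311, 386, 429
Mean correct RT = 3852/10 = 385.2000 ms
Proportion correct = 10/13
IES = 385.2000 / (10/13) = 500.760 ms

501 ms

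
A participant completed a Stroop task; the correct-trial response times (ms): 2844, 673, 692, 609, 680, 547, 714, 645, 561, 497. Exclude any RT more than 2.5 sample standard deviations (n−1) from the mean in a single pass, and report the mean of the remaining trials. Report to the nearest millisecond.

624 ms

n = 10, ΣRT = 8462, M = 846.200
Σ(x−M)² = 4479625.60; s = √(4479625.60/9) = 705.504
Cutoffs: 846.200 ± 2.5·705.504 → [-917.6, 2610.0]
Outside: 2844 → excluded.
Retained (n=9): Σ = 5618, mean = 5618/9 = 624.222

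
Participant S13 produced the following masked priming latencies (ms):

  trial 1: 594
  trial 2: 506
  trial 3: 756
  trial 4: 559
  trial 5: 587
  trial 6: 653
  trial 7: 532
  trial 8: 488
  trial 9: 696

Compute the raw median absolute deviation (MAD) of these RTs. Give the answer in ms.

Sorted: 488, 506, 532, 559, 587, 594, 653, 696, 756 → median = 587
|x − 587|: 7, 81, 169, 28, 0, 66, 55, 99, 109
Sorted deviations: 0, 7, 28, 55, 66, 81, 99, 109, 169 → MAD = 66

66 ms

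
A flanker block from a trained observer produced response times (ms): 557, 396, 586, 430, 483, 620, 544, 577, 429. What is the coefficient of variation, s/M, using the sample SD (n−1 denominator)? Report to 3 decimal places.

n = 9, Σ = 4622, M = 513.5556
Σ(x−M)² = 52302.222; s = √(52302.222/8) = 80.8565
CV = 80.8565 / 513.5556 = 0.15744

0.157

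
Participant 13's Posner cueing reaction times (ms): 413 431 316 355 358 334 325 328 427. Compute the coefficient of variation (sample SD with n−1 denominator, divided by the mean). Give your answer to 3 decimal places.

0.126

n = 9, Σ = 3287, M = 365.2222
Σ(x−M)² = 16983.556; s = √(16983.556/8) = 46.0754
CV = 46.0754 / 365.2222 = 0.12616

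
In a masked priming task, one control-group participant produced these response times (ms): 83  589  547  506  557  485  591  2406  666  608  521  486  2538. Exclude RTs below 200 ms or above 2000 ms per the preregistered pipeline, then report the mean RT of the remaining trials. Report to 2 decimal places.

555.60 ms

Excluded: 83, 2406, 2538
Retained (n=10): Σ = 5556
Mean = 5556/10 = 555.6000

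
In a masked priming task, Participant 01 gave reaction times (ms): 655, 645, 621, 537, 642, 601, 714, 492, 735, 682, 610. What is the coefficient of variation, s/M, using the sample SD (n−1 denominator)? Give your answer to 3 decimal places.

0.113

n = 11, Σ = 6934, M = 630.3636
Σ(x−M)² = 50792.545; s = √(50792.545/10) = 71.2689
CV = 71.2689 / 630.3636 = 0.11306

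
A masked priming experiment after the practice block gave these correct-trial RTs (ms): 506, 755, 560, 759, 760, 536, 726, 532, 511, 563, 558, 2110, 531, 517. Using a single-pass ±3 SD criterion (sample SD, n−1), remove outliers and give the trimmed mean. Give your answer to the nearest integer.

601 ms

n = 14, ΣRT = 9924, M = 708.857
Σ(x−M)² = 2246843.71; s = √(2246843.71/13) = 415.733
Cutoffs: 708.857 ± 3·415.733 → [-538.3, 1956.1]
Outside: 2110 → excluded.
Retained (n=13): Σ = 7814, mean = 7814/13 = 601.077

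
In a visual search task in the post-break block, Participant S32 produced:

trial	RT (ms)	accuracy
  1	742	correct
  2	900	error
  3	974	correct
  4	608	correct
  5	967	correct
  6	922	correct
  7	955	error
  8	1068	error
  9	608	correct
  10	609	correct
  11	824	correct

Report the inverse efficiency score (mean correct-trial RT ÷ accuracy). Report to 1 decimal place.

Correct trials (n=8): 742, 974, 608, 967, 922, 608, 609, 824
Mean correct RT = 6254/8 = 781.7500 ms
Proportion correct = 8/11
IES = 781.7500 / (8/11) = 1074.906 ms

1074.9 ms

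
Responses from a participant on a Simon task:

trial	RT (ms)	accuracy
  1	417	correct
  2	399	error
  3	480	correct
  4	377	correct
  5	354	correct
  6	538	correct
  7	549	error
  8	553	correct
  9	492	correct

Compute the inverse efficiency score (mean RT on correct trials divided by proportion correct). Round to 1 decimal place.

589.8 ms

Correct trials (n=7): 417, 480, 377, 354, 538, 553, 492
Mean correct RT = 3211/7 = 458.7143 ms
Proportion correct = 7/9
IES = 458.7143 / (7/9) = 589.776 ms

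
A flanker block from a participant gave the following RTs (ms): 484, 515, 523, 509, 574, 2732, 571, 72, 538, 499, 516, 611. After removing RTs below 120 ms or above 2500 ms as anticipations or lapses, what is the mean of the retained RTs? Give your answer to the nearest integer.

534 ms

Excluded: 72, 2732
Retained (n=10): Σ = 5340
Mean = 5340/10 = 534.0000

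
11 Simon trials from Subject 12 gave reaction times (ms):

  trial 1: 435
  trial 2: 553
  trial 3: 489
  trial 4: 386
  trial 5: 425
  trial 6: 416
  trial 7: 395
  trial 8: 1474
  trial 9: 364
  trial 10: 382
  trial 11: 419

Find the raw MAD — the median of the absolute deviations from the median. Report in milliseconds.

33 ms

Sorted: 364, 382, 386, 395, 416, 419, 425, 435, 489, 553, 1474 → median = 419
|x − 419|: 16, 134, 70, 33, 6, 3, 24, 1055, 55, 37, 0
Sorted deviations: 0, 3, 6, 16, 24, 33, 37, 55, 70, 134, 1055 → MAD = 33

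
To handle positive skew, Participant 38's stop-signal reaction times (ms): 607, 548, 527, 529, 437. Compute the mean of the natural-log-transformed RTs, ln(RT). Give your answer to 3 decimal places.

ln(RT): 6.4085, 6.3063, 6.2672, 6.2710, 6.0799
Σ ln(RT) = 31.3329
Mean = 31.3329/5 = 6.26659

6.267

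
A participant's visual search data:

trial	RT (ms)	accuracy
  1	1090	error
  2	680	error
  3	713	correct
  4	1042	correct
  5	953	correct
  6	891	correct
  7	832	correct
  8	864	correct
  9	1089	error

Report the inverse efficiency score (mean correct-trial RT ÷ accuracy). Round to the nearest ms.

Correct trials (n=6): 713, 1042, 953, 891, 832, 864
Mean correct RT = 5295/6 = 882.5000 ms
Proportion correct = 6/9
IES = 882.5000 / (6/9) = 1323.750 ms

1324 ms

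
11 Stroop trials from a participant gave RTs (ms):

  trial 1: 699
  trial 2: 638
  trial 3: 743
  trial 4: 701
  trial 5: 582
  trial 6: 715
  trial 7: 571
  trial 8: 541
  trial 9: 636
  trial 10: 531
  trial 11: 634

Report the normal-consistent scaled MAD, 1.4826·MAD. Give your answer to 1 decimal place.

96.4 ms

Sorted: 531, 541, 571, 582, 634, 636, 638, 699, 701, 715, 743 → median = 636
|x − 636| sorted: 0, 2, 2, 54, 63, 65, 65, 79, 95, 105, 107 → MAD = 65
Robust SD ≈ 1.4826 × 65 = 96.369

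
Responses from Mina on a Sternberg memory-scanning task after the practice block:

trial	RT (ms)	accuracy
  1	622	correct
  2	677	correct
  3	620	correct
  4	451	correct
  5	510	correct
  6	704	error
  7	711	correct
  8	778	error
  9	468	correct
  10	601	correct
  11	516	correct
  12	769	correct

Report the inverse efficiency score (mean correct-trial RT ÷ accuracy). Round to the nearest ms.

713 ms

Correct trials (n=10): 622, 677, 620, 451, 510, 711, 468, 601, 516, 769
Mean correct RT = 5945/10 = 594.5000 ms
Proportion correct = 10/12
IES = 594.5000 / (10/12) = 713.400 ms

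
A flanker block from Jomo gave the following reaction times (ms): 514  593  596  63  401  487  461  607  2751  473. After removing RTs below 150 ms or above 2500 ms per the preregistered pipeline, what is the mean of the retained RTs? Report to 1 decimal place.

Excluded: 63, 2751
Retained (n=8): Σ = 4132
Mean = 4132/8 = 516.5000

516.5 ms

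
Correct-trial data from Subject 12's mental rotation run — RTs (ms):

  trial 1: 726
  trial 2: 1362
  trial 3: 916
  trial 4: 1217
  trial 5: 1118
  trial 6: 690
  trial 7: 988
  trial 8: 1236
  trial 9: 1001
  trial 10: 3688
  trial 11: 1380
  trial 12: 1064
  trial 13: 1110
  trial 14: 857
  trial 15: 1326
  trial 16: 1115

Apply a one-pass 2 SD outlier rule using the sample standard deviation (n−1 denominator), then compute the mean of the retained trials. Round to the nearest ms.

n = 16, ΣRT = 19794, M = 1237.125
Σ(x−M)² = 7052367.75; s = √(7052367.75/15) = 685.681
Cutoffs: 1237.125 ± 2·685.681 → [-134.2, 2608.5]
Outside: 3688 → excluded.
Retained (n=15): Σ = 16106, mean = 16106/15 = 1073.733

1074 ms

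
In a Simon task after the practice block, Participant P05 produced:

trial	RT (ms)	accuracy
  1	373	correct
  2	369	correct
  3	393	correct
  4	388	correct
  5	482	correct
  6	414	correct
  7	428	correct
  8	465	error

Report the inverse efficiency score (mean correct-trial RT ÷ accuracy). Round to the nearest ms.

465 ms

Correct trials (n=7): 373, 369, 393, 388, 482, 414, 428
Mean correct RT = 2847/7 = 406.7143 ms
Proportion correct = 7/8
IES = 406.7143 / (7/8) = 464.816 ms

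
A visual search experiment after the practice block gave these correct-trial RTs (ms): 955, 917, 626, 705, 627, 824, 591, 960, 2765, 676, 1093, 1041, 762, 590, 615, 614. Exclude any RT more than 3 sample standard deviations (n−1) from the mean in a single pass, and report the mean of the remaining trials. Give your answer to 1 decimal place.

773.1 ms

n = 16, ΣRT = 14361, M = 897.562
Σ(x−M)² = 4159401.94; s = √(4159401.94/15) = 526.587
Cutoffs: 897.562 ± 3·526.587 → [-682.2, 2477.3]
Outside: 2765 → excluded.
Retained (n=15): Σ = 11596, mean = 11596/15 = 773.067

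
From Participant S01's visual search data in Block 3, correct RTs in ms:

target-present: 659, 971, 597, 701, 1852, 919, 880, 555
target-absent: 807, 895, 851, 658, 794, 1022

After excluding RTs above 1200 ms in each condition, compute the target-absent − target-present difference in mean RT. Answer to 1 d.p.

target-present: exclude 1852
M(target-present) = 5282/7 = 754.571
M(target-absent) = 5027/6 = 837.833
Difference = 837.833 − 754.571 = 83.262 ms

83.3 ms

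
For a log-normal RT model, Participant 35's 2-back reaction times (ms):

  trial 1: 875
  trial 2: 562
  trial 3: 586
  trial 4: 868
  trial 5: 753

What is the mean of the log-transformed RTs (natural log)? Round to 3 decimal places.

6.574

ln(RT): 6.7742, 6.3315, 6.3733, 6.7662, 6.6241
Σ ln(RT) = 32.8693
Mean = 32.8693/5 = 6.57386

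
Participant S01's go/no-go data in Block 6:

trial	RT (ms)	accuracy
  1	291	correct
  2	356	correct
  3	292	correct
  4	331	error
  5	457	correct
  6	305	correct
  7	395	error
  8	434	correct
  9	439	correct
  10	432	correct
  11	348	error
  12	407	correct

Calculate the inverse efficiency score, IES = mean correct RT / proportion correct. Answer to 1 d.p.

Correct trials (n=9): 291, 356, 292, 457, 305, 434, 439, 432, 407
Mean correct RT = 3413/9 = 379.2222 ms
Proportion correct = 9/12
IES = 379.2222 / (9/12) = 505.630 ms

505.6 ms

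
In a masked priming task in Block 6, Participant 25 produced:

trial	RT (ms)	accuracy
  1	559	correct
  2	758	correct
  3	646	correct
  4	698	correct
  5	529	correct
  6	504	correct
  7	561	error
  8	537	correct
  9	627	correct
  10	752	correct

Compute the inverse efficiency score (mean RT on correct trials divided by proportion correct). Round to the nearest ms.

Correct trials (n=9): 559, 758, 646, 698, 529, 504, 537, 627, 752
Mean correct RT = 5610/9 = 623.3333 ms
Proportion correct = 9/10
IES = 623.3333 / (9/10) = 692.593 ms

693 ms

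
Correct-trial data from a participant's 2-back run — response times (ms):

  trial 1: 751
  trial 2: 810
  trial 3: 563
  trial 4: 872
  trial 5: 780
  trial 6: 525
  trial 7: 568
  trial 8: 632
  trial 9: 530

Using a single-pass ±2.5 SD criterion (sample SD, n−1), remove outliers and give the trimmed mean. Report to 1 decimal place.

n = 9, ΣRT = 6031, M = 670.111
Σ(x−M)² = 142986.89; s = √(142986.89/8) = 133.691
Cutoffs: 670.111 ± 2.5·133.691 → [335.9, 1004.3]
No RTs fall outside the cutoffs; all 9 retained. Mean = 6031/9 = 670.111

670.1 ms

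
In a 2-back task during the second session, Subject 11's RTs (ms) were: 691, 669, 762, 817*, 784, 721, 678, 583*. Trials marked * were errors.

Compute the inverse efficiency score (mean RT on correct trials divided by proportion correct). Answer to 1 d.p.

956.7 ms

Correct trials (n=6): 691, 669, 762, 784, 721, 678
Mean correct RT = 4305/6 = 717.5000 ms
Proportion correct = 6/8
IES = 717.5000 / (6/8) = 956.667 ms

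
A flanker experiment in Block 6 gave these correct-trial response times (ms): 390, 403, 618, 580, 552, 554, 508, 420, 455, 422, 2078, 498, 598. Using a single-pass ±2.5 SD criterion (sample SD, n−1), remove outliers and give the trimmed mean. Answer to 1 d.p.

499.8 ms

n = 13, ΣRT = 8076, M = 621.231
Σ(x−M)² = 2370658.31; s = √(2370658.31/12) = 444.471
Cutoffs: 621.231 ± 2.5·444.471 → [-489.9, 1732.4]
Outside: 2078 → excluded.
Retained (n=12): Σ = 5998, mean = 5998/12 = 499.833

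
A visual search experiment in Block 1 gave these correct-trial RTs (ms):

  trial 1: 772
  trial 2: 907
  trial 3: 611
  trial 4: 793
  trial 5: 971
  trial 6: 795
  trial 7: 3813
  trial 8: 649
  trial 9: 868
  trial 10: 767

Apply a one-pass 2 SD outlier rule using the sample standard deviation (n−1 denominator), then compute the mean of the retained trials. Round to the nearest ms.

n = 10, ΣRT = 10946, M = 1094.600
Σ(x−M)² = 8316060.40; s = √(8316060.40/9) = 961.253
Cutoffs: 1094.600 ± 2·961.253 → [-827.9, 3017.1]
Outside: 3813 → excluded.
Retained (n=9): Σ = 7133, mean = 7133/9 = 792.556

793 ms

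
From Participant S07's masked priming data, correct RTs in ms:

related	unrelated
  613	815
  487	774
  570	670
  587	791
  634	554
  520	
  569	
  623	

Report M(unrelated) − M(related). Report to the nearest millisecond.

M(related) = 4603/8 = 575.375
M(unrelated) = 3604/5 = 720.800
Difference = 720.800 − 575.375 = 145.425 ms

145 ms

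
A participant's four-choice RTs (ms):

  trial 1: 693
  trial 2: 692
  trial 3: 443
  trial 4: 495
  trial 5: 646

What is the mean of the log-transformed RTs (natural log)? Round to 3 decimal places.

6.370

ln(RT): 6.5410, 6.5396, 6.0936, 6.2046, 6.4708
Σ ln(RT) = 31.8495
Mean = 31.8495/5 = 6.36991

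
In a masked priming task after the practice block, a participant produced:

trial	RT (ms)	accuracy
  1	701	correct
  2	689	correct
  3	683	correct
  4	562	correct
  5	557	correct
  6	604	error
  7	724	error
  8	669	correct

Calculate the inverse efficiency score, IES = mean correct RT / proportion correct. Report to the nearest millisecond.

Correct trials (n=6): 701, 689, 683, 562, 557, 669
Mean correct RT = 3861/6 = 643.5000 ms
Proportion correct = 6/8
IES = 643.5000 / (6/8) = 858.000 ms

858 ms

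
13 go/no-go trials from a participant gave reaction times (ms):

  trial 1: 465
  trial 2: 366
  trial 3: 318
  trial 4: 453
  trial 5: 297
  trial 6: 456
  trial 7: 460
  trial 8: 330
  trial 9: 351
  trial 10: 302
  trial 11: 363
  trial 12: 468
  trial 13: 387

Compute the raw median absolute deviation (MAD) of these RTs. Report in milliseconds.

64 ms

Sorted: 297, 302, 318, 330, 351, 363, 366, 387, 453, 456, 460, 465, 468 → median = 366
|x − 366|: 99, 0, 48, 87, 69, 90, 94, 36, 15, 64, 3, 102, 21
Sorted deviations: 0, 3, 15, 21, 36, 48, 64, 69, 87, 90, 94, 99, 102 → MAD = 64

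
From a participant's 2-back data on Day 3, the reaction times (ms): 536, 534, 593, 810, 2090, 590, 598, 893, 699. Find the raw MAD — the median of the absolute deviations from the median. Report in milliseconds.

Sorted: 534, 536, 590, 593, 598, 699, 810, 893, 2090 → median = 598
|x − 598|: 62, 64, 5, 212, 1492, 8, 0, 295, 101
Sorted deviations: 0, 5, 8, 62, 64, 101, 212, 295, 1492 → MAD = 64

64 ms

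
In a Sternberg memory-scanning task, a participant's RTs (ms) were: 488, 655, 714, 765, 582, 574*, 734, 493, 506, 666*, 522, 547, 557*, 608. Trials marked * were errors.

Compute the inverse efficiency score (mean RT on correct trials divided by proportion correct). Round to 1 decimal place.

Correct trials (n=11): 488, 655, 714, 765, 582, 734, 493, 506, 522, 547, 608
Mean correct RT = 6614/11 = 601.2727 ms
Proportion correct = 11/14
IES = 601.2727 / (11/14) = 765.256 ms

765.3 ms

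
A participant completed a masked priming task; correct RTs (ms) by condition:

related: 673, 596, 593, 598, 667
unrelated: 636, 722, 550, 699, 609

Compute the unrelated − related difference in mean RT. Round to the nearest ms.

18 ms

M(related) = 3127/5 = 625.400
M(unrelated) = 3216/5 = 643.200
Difference = 643.200 − 625.400 = 17.800 ms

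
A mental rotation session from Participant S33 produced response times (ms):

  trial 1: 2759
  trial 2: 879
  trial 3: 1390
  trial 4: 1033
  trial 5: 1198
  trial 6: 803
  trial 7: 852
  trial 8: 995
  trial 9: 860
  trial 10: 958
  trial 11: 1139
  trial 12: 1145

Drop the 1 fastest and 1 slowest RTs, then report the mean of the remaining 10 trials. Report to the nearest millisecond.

1045 ms

Sorted: 803, 852, 860, 879, 958, 995, 1033, 1139, 1145, 1198, 1390, 2759
Drop lowest 1 (803) and highest 1 (2759)
Remaining (n=10): Σ = 10449, mean = 10449/10 = 1044.900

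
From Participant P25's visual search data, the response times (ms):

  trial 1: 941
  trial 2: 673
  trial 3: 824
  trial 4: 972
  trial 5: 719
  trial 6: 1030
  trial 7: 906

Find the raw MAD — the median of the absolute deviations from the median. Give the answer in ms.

Sorted: 673, 719, 824, 906, 941, 972, 1030 → median = 906
|x − 906|: 35, 233, 82, 66, 187, 124, 0
Sorted deviations: 0, 35, 66, 82, 124, 187, 233 → MAD = 82

82 ms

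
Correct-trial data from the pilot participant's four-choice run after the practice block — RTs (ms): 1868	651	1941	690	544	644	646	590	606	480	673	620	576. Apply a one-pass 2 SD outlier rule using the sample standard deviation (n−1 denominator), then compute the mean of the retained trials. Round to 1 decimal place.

610.9 ms

n = 13, ΣRT = 10529, M = 809.923
Σ(x−M)² = 2871954.92; s = √(2871954.92/12) = 489.213
Cutoffs: 809.923 ± 2·489.213 → [-168.5, 1788.3]
Outside: 1868, 1941 → excluded.
Retained (n=11): Σ = 6720, mean = 6720/11 = 610.909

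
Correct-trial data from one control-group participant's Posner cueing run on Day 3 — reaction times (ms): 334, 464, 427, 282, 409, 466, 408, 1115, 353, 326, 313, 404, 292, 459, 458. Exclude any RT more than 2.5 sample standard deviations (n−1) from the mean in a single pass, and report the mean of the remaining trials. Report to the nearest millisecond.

n = 15, ΣRT = 6510, M = 434.000
Σ(x−M)² = 555270.00; s = √(555270.00/14) = 199.154
Cutoffs: 434.000 ± 2.5·199.154 → [-63.9, 931.9]
Outside: 1115 → excluded.
Retained (n=14): Σ = 5395, mean = 5395/14 = 385.357

385 ms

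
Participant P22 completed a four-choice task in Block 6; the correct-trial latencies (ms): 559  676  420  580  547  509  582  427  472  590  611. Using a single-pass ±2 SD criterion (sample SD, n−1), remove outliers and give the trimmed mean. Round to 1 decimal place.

543.0 ms

n = 11, ΣRT = 5973, M = 543.000
Σ(x−M)² = 62466.00; s = √(62466.00/10) = 79.035
Cutoffs: 543.000 ± 2·79.035 → [384.9, 701.1]
No RTs fall outside the cutoffs; all 11 retained. Mean = 5973/11 = 543.000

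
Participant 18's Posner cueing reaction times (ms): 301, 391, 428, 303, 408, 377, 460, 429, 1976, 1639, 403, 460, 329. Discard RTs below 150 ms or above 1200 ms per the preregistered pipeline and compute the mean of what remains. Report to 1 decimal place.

389.9 ms

Excluded: 1639, 1976
Retained (n=11): Σ = 4289
Mean = 4289/11 = 389.9091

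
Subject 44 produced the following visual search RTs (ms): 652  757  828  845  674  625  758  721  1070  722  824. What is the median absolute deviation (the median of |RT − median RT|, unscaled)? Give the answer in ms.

Sorted: 625, 652, 674, 721, 722, 757, 758, 824, 828, 845, 1070 → median = 757
|x − 757|: 105, 0, 71, 88, 83, 132, 1, 36, 313, 35, 67
Sorted deviations: 0, 1, 35, 36, 67, 71, 83, 88, 105, 132, 313 → MAD = 71

71 ms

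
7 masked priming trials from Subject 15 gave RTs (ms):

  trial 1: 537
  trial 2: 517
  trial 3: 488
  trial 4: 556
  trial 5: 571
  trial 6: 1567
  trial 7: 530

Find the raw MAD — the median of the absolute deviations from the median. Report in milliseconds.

Sorted: 488, 517, 530, 537, 556, 571, 1567 → median = 537
|x − 537|: 0, 20, 49, 19, 34, 1030, 7
Sorted deviations: 0, 7, 19, 20, 34, 49, 1030 → MAD = 20

20 ms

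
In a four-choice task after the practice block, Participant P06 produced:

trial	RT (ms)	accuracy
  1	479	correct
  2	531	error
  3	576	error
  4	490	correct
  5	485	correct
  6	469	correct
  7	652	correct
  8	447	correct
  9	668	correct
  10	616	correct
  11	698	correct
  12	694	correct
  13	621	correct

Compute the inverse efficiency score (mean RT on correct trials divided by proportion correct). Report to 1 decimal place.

678.9 ms

Correct trials (n=11): 479, 490, 485, 469, 652, 447, 668, 616, 698, 694, 621
Mean correct RT = 6319/11 = 574.4545 ms
Proportion correct = 11/13
IES = 574.4545 / (11/13) = 678.901 ms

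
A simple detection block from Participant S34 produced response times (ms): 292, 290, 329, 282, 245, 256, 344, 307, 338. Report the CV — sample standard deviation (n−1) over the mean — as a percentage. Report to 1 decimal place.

11.7%

n = 9, Σ = 2683, M = 298.1111
Σ(x−M)² = 9686.889; s = √(9686.889/8) = 34.7974
CV = 34.7974 / 298.1111 = 0.11673 = 11.673%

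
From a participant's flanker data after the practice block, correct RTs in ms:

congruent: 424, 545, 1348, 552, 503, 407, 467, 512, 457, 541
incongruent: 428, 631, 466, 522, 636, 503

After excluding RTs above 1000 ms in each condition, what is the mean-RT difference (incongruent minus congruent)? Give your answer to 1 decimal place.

41.2 ms

congruent: exclude 1348
M(congruent) = 4408/9 = 489.778
M(incongruent) = 3186/6 = 531.000
Difference = 531.000 − 489.778 = 41.222 ms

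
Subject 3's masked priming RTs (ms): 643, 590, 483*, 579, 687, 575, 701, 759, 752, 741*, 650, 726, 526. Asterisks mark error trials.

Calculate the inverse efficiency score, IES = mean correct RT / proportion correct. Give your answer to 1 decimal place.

Correct trials (n=11): 643, 590, 579, 687, 575, 701, 759, 752, 650, 726, 526
Mean correct RT = 7188/11 = 653.4545 ms
Proportion correct = 11/13
IES = 653.4545 / (11/13) = 772.264 ms

772.3 ms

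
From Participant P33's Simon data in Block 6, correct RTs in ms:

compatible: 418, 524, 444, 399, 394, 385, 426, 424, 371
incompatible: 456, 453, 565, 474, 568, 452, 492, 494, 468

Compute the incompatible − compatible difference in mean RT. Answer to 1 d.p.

M(compatible) = 3785/9 = 420.556
M(incompatible) = 4422/9 = 491.333
Difference = 491.333 − 420.556 = 70.778 ms

70.8 ms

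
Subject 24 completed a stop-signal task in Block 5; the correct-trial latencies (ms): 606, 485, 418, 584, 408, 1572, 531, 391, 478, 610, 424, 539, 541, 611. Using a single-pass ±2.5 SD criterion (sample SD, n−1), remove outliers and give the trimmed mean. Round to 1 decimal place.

n = 14, ΣRT = 8198, M = 585.571
Σ(x−M)² = 1127099.43; s = √(1127099.43/13) = 294.449
Cutoffs: 585.571 ± 2.5·294.449 → [-150.5, 1321.7]
Outside: 1572 → excluded.
Retained (n=13): Σ = 6626, mean = 6626/13 = 509.692

509.7 ms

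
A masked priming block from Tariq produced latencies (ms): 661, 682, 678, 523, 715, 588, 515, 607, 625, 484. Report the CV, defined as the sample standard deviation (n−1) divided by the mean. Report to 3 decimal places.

n = 10, Σ = 6078, M = 607.8000
Σ(x−M)² = 56573.600; s = √(56573.600/9) = 79.2840
CV = 79.2840 / 607.8000 = 0.13044

0.130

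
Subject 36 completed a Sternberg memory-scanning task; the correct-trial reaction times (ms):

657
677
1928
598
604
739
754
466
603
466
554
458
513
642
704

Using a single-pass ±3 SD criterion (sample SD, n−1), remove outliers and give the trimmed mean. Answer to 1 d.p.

n = 15, ΣRT = 10363, M = 690.867
Σ(x−M)² = 1770317.73; s = √(1770317.73/14) = 355.600
Cutoffs: 690.867 ± 3·355.600 → [-375.9, 1757.7]
Outside: 1928 → excluded.
Retained (n=14): Σ = 8435, mean = 8435/14 = 602.500

602.5 ms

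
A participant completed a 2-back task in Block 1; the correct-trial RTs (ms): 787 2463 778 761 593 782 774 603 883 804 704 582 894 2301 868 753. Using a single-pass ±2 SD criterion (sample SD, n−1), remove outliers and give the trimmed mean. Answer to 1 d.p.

n = 16, ΣRT = 15330, M = 958.125
Σ(x−M)² = 4782659.75; s = √(4782659.75/15) = 564.663
Cutoffs: 958.125 ± 2·564.663 → [-171.2, 2087.5]
Outside: 2301, 2463 → excluded.
Retained (n=14): Σ = 10566, mean = 10566/14 = 754.714

754.7 ms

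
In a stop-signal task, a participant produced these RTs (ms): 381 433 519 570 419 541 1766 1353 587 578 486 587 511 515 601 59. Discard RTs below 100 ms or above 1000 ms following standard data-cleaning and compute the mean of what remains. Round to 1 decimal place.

Excluded: 59, 1353, 1766
Retained (n=13): Σ = 6728
Mean = 6728/13 = 517.5385

517.5 ms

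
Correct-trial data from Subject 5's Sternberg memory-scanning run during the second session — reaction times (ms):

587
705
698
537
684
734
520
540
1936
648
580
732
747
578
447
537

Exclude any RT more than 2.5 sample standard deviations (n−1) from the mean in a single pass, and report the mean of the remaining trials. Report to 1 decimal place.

618.3 ms

n = 16, ΣRT = 11210, M = 700.625
Σ(x−M)² = 1752267.75; s = √(1752267.75/15) = 341.786
Cutoffs: 700.625 ± 2.5·341.786 → [-153.8, 1555.1]
Outside: 1936 → excluded.
Retained (n=15): Σ = 9274, mean = 9274/15 = 618.267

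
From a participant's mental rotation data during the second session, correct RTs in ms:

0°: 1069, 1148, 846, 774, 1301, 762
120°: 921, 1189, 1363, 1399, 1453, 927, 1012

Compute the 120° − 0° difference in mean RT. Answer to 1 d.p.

M(0°) = 5900/6 = 983.333
M(120°) = 8264/7 = 1180.571
Difference = 1180.571 − 983.333 = 197.238 ms

197.2 ms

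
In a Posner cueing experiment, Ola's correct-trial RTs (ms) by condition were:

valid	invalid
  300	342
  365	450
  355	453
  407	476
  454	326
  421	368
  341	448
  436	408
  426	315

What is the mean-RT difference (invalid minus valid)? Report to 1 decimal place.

9.0 ms

M(valid) = 3505/9 = 389.444
M(invalid) = 3586/9 = 398.444
Difference = 398.444 − 389.444 = 9.000 ms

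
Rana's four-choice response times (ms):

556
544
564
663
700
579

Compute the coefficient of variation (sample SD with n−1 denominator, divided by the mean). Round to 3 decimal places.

0.107

n = 6, Σ = 3606, M = 601.0000
Σ(x−M)² = 20772.000; s = √(20772.000/5) = 64.4546
CV = 64.4546 / 601.0000 = 0.10725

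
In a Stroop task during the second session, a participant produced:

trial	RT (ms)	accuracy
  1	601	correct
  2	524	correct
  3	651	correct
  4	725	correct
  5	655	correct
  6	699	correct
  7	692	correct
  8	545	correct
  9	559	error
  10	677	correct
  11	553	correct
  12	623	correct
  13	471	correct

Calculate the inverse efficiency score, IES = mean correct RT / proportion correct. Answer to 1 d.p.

669.5 ms

Correct trials (n=12): 601, 524, 651, 725, 655, 699, 692, 545, 677, 553, 623, 471
Mean correct RT = 7416/12 = 618.0000 ms
Proportion correct = 12/13
IES = 618.0000 / (12/13) = 669.500 ms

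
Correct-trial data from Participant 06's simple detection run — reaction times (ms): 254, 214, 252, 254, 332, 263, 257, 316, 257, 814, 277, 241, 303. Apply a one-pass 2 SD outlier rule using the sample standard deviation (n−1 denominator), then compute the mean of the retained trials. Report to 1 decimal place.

268.3 ms

n = 13, ΣRT = 4034, M = 310.308
Σ(x−M)² = 287112.77; s = √(287112.77/12) = 154.681
Cutoffs: 310.308 ± 2·154.681 → [0.9, 619.7]
Outside: 814 → excluded.
Retained (n=12): Σ = 3220, mean = 3220/12 = 268.333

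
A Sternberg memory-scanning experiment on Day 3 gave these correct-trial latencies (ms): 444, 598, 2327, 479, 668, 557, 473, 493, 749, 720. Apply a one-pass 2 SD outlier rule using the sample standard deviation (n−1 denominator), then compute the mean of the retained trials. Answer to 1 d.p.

n = 10, ΣRT = 7508, M = 750.800
Σ(x−M)² = 2864755.60; s = √(2864755.60/9) = 564.186
Cutoffs: 750.800 ± 2·564.186 → [-377.6, 1879.2]
Outside: 2327 → excluded.
Retained (n=9): Σ = 5181, mean = 5181/9 = 575.667

575.7 ms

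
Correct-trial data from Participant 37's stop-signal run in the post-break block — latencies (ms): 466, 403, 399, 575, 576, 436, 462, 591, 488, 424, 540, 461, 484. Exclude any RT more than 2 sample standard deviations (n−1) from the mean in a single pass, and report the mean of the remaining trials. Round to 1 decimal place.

n = 13, ΣRT = 6305, M = 485.000
Σ(x−M)² = 52360.00; s = √(52360.00/12) = 66.056
Cutoffs: 485.000 ± 2·66.056 → [352.9, 617.1]
No RTs fall outside the cutoffs; all 13 retained. Mean = 6305/13 = 485.000

485.0 ms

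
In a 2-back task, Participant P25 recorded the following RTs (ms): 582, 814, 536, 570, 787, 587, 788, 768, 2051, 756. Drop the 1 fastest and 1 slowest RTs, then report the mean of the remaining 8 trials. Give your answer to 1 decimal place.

706.5 ms

Sorted: 536, 570, 582, 587, 756, 768, 787, 788, 814, 2051
Drop lowest 1 (536) and highest 1 (2051)
Remaining (n=8): Σ = 5652, mean = 5652/8 = 706.500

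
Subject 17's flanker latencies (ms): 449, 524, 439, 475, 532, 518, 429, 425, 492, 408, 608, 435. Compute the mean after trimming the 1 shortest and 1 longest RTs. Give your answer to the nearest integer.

472 ms

Sorted: 408, 425, 429, 435, 439, 449, 475, 492, 518, 524, 532, 608
Drop lowest 1 (408) and highest 1 (608)
Remaining (n=10): Σ = 4718, mean = 4718/10 = 471.800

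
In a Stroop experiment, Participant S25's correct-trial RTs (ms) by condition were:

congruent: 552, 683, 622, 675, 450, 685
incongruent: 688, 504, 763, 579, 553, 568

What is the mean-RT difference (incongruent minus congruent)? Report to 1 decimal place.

M(congruent) = 3667/6 = 611.167
M(incongruent) = 3655/6 = 609.167
Difference = 609.167 − 611.167 = -2.000 ms

-2.0 ms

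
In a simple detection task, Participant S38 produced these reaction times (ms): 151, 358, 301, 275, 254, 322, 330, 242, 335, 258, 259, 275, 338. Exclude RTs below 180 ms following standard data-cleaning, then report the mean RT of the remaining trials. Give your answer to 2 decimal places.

295.58 ms

Excluded: 151
Retained (n=12): Σ = 3547
Mean = 3547/12 = 295.5833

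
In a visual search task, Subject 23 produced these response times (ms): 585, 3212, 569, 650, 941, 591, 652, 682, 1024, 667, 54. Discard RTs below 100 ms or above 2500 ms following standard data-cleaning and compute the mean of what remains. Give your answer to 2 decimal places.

Excluded: 54, 3212
Retained (n=9): Σ = 6361
Mean = 6361/9 = 706.7778

706.78 ms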